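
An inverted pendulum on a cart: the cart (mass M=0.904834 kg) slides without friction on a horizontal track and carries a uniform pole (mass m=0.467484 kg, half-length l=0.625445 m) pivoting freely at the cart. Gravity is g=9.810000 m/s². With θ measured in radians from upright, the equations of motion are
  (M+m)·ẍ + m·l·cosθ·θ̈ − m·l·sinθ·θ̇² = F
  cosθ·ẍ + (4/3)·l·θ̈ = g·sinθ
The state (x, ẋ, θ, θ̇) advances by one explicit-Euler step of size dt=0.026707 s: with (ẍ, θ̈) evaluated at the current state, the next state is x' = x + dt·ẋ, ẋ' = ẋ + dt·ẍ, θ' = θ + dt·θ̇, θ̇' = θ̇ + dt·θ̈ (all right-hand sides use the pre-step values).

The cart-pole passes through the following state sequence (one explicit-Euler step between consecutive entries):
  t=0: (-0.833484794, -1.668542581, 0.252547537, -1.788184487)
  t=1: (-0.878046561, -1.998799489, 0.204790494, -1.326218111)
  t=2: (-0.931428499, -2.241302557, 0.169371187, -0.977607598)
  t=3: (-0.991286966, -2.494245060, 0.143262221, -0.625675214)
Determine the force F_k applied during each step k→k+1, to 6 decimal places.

F_0 = -12.306472 N
F_1 = -8.828609 N
F_2 = -9.246564 N

step 0→1:
  ẍ = (ẋ'−ẋ)/dt = (-1.998799489−-1.668542581)/0.026707 = -12.365931
  θ̈ = (θ̇'−θ̇)/dt = (-1.326218111−-1.788184487)/0.026707 = 17.297577
  sinθ=0.249871, cosθ=0.968279
  F = (M+m)·ẍ + m·l·cosθ·θ̈ − m·l·sinθ·θ̇² = -16.969989 + 4.897130 − 0.233613 = -12.306472
step 1→2:
  ẍ = (ẋ'−ẋ)/dt = (-2.241302557−-1.998799489)/0.026707 = -9.080131
  θ̈ = (θ̇'−θ̇)/dt = (-0.977607598−-1.326218111)/0.026707 = 13.053151
  sinθ=0.203362, cosθ=0.979104
  F = (M+m)·ẍ + m·l·cosθ·θ̈ − m·l·sinθ·θ̇² = -12.460828 + 3.736800 − 0.104582 = -8.828609
step 2→3:
  ẍ = (ẋ'−ẋ)/dt = (-2.494245060−-2.241302557)/0.026707 = -9.471019
  θ̈ = (θ̇'−θ̇)/dt = (-0.625675214−-0.977607598)/0.026707 = 13.177533
  sinθ=0.168563, cosθ=0.985691
  F = (M+m)·ẍ + m·l·cosθ·θ̈ − m·l·sinθ·θ̇² = -12.997250 + 3.797788 − 0.047103 = -9.246564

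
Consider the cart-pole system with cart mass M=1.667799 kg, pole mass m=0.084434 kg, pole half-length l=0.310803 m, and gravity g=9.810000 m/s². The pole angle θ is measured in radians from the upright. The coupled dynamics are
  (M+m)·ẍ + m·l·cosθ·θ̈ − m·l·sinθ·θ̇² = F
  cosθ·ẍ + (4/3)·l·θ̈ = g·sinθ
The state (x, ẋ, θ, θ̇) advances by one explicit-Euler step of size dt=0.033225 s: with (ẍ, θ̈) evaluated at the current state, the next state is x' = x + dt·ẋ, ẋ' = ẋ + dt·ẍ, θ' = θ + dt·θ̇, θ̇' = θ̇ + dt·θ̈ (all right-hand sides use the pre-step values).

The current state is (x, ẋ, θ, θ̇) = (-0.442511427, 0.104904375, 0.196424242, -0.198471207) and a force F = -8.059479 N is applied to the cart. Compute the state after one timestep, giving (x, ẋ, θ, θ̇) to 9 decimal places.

sinθ=0.195163587, cosθ=0.980770704
temp = (F + m·l·θ̇²·sinθ)/(M+m) = (-8.059479 + 0.000201742)/1.752233 = -4.599432415
θ̈ = (g·sinθ − cosθ·temp)/(l·(4/3 − m·cos²θ/(M+m))) = 16.063941742
ẍ = temp − m·l·θ̈·cosθ/(M+m) = -4.835388029
Euler: x'=-0.442511427+0.033225·0.104904375=-0.439025979, ẋ'=0.104904375+0.033225·-4.835388029=-0.055751392
       θ'=0.196424242+0.033225·-0.198471207=0.189830036, θ̇'=-0.198471207+0.033225·16.063941742=0.335253257

(-0.439025979, -0.055751392, 0.189830036, 0.335253257)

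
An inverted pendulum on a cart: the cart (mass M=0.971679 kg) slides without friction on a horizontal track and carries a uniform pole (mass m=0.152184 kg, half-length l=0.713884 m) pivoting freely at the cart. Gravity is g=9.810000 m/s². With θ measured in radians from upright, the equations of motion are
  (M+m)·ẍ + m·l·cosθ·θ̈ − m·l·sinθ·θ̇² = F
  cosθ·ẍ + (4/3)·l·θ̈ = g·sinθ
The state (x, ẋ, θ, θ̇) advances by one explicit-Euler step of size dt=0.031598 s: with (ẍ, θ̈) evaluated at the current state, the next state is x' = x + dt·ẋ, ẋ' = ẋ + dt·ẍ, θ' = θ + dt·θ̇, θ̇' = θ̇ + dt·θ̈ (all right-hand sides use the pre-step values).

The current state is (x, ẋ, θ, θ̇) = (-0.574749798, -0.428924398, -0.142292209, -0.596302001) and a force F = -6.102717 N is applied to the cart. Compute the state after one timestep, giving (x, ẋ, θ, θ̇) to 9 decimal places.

sinθ=-0.141812528, cosθ=0.989893533
temp = (F + m·l·θ̇²·sinθ)/(M+m) = (-6.102717 + -0.005478274)/1.123863 = -5.434999884
θ̈ = (g·sinθ − cosθ·temp)/(l·(4/3 − m·cos²θ/(M+m))) = 4.653822510
ẍ = temp − m·l·θ̈·cosθ/(M+m) = -5.880329494
Euler: x'=-0.574749798+0.031598·-0.428924398=-0.588302951, ẋ'=-0.428924398+0.031598·-5.880329494=-0.614731049
       θ'=-0.142292209+0.031598·-0.596302001=-0.161134160, θ̇'=-0.596302001+0.031598·4.653822510=-0.449250517

(-0.588302951, -0.614731049, -0.161134160, -0.449250517)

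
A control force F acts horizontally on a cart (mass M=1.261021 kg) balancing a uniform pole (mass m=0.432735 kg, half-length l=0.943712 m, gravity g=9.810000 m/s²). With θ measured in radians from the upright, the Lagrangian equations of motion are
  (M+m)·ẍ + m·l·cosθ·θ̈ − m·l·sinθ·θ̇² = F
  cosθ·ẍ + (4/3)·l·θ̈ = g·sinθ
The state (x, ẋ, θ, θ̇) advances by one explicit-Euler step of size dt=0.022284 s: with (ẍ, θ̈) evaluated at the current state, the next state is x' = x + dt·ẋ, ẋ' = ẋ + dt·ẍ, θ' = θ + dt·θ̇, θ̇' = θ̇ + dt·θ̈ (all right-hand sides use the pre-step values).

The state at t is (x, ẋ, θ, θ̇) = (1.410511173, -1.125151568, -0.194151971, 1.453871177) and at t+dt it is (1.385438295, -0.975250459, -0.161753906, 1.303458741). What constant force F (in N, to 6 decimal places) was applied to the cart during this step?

F = 8.855510 N

ẍ = (ẋ'−ẋ)/dt = (-0.975250459−-1.125151568)/0.022284 = 6.726849
θ̈ = (θ̇'−θ̇)/dt = (1.303458741−1.453871177)/0.022284 = -6.749795
sinθ=-0.192935, cosθ=0.981212
F = (M+m)·ẍ + m·l·cosθ·θ̈ − m·l·sinθ·θ̇² = 11.393641 + -2.704673 − -0.166542 = 8.855510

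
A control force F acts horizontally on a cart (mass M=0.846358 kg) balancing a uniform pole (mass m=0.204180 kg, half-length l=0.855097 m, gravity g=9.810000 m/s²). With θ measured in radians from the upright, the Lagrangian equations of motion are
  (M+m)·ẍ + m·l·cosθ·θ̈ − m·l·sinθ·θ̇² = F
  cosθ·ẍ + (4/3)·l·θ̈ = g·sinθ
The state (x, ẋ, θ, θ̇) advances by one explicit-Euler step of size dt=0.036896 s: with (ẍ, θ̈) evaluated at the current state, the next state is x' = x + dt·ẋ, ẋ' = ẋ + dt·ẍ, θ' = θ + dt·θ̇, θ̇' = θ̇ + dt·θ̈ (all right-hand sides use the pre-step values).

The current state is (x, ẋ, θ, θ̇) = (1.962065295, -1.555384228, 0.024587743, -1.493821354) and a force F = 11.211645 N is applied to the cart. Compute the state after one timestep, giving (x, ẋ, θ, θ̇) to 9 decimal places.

(1.904677839, -1.095598126, -0.030528290, -1.889169918)

sinθ=0.024585266, cosθ=0.999697737
temp = (F + m·l·θ̇²·sinθ)/(M+m) = (11.211645 + 0.009578573)/1.050538 = 10.681406644
θ̈ = (g·sinθ − cosθ·temp)/(l·(4/3 − m·cos²θ/(M+m))) = -10.715214756
ẍ = temp − m·l·θ̈·cosθ/(M+m) = 12.461678821
Euler: x'=1.962065295+0.036896·-1.555384228=1.904677839, ẋ'=-1.555384228+0.036896·12.461678821=-1.095598126
       θ'=0.024587743+0.036896·-1.493821354=-0.030528290, θ̇'=-1.493821354+0.036896·-10.715214756=-1.889169918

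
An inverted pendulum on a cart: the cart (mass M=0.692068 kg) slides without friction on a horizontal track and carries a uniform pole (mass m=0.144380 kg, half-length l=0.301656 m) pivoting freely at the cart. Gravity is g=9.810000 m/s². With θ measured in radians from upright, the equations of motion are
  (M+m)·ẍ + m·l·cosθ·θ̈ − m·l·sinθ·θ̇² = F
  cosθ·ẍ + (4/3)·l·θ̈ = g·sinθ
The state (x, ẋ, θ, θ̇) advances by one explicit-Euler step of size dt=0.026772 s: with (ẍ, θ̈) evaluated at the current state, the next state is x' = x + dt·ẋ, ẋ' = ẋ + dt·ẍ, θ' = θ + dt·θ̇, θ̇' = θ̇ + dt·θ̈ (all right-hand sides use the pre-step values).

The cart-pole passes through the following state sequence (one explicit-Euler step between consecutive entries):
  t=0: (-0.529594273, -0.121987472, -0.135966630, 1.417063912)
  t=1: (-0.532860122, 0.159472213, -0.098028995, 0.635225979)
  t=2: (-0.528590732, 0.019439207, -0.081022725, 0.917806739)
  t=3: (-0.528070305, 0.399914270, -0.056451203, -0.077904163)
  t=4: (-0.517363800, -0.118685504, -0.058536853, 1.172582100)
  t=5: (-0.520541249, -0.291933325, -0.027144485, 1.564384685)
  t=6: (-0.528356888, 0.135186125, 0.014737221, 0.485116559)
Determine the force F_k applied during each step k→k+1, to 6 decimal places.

step 0→1:
  ẍ = (ẋ'−ẋ)/dt = (0.159472213−-0.121987472)/0.026772 = 10.513211
  θ̈ = (θ̇'−θ̇)/dt = (0.635225979−1.417063912)/0.026772 = -29.203568
  sinθ=-0.135548, cosθ=0.990771
  F = (M+m)·ẍ + m·l·cosθ·θ̈ − m·l·sinθ·θ̇² = 8.793754 + -1.260167 − -0.011855 = 7.545442
step 1→2:
  ẍ = (ẋ'−ẋ)/dt = (0.019439207−0.159472213)/0.026772 = -5.230577
  θ̈ = (θ̇'−θ̇)/dt = (0.917806739−0.635225979)/0.026772 = 10.555086
  sinθ=-0.097872, cosθ=0.995199
  F = (M+m)·ẍ + m·l·cosθ·θ̈ − m·l·sinθ·θ̇² = -4.375106 + 0.457500 − -0.001720 = -3.915886
step 2→3:
  ẍ = (ẋ'−ẋ)/dt = (0.399914270−0.019439207)/0.026772 = 14.211679
  θ̈ = (θ̇'−θ̇)/dt = (-0.077904163−0.917806739)/0.026772 = -37.192249
  sinθ=-0.080934, cosθ=0.996719
  F = (M+m)·ẍ + m·l·cosθ·θ̈ − m·l·sinθ·θ̇² = 11.887330 + -1.614524 − -0.002969 = 10.275776
step 3→4:
  ẍ = (ẋ'−ẋ)/dt = (-0.118685504−0.399914270)/0.026772 = -19.370976
  θ̈ = (θ̇'−θ̇)/dt = (1.172582100−-0.077904163)/0.026772 = 46.708735
  sinθ=-0.056421, cosθ=0.998407
  F = (M+m)·ẍ + m·l·cosθ·θ̈ − m·l·sinθ·θ̇² = -16.202814 + 2.031069 − -0.000015 = -14.171730
step 4→5:
  ẍ = (ẋ'−ẋ)/dt = (-0.291933325−-0.118685504)/0.026772 = -6.471232
  θ̈ = (θ̇'−θ̇)/dt = (1.564384685−1.172582100)/0.026772 = 14.634790
  sinθ=-0.058503, cosθ=0.998287
  F = (M+m)·ẍ + m·l·cosθ·θ̈ − m·l·sinθ·θ̇² = -5.412849 + 0.636299 − -0.003503 = -4.773047
step 5→6:
  ẍ = (ẋ'−ẋ)/dt = (0.135186125−-0.291933325)/0.026772 = 15.953961
  θ̈ = (θ̇'−θ̇)/dt = (0.485116559−1.564384685)/0.026772 = -40.313317
  sinθ=-0.027141, cosθ=0.999632
  F = (M+m)·ẍ + m·l·cosθ·θ̈ − m·l·sinθ·θ̇² = 13.344659 + -1.755123 − -0.002893 = 11.592429

F_0 = 7.545442 N
F_1 = -3.915886 N
F_2 = 10.275776 N
F_3 = -14.171730 N
F_4 = -4.773047 N
F_5 = 11.592429 N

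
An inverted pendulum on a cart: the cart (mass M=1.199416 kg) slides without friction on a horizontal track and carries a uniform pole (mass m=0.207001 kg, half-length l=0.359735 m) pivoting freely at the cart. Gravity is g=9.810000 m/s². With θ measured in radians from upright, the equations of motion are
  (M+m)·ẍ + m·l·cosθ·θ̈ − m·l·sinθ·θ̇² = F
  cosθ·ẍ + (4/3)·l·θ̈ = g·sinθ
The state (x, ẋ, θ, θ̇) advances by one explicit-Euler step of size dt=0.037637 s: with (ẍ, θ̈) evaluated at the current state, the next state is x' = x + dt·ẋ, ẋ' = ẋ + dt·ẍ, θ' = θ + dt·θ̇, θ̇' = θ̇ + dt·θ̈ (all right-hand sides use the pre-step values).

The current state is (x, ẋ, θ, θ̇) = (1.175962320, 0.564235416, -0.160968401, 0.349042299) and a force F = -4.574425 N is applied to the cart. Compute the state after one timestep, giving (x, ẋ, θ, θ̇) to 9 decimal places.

(1.197198448, 0.434248237, -0.147831496, 0.493170295)

sinθ=-0.160274164, cosθ=0.987072537
temp = (F + m·l·θ̇²·sinθ)/(M+m) = (-4.574425 + -0.001454035)/1.406417 = -3.253572045
θ̈ = (g·sinθ − cosθ·temp)/(l·(4/3 − m·cos²θ/(M+m))) = 3.829423071
ẍ = temp − m·l·θ̈·cosθ/(M+m) = -3.453707231
Euler: x'=1.175962320+0.037637·0.564235416=1.197198448, ẋ'=0.564235416+0.037637·-3.453707231=0.434248237
       θ'=-0.160968401+0.037637·0.349042299=-0.147831496, θ̇'=0.349042299+0.037637·3.829423071=0.493170295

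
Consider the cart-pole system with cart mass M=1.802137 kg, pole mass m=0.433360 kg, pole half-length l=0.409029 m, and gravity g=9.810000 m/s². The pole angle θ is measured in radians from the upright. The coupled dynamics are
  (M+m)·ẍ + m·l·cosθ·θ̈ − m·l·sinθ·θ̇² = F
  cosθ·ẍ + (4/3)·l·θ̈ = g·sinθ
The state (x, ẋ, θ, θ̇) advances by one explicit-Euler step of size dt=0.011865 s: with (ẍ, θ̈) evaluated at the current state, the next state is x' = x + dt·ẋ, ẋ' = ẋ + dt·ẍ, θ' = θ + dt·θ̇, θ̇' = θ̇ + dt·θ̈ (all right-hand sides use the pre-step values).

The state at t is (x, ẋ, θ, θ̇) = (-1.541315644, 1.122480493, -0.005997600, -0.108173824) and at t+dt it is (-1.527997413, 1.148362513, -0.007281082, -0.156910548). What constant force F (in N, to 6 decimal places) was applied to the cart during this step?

F = 4.148383 N

ẍ = (ẋ'−ẋ)/dt = (1.148362513−1.122480493)/0.011865 = 2.181375
θ̈ = (θ̇'−θ̇)/dt = (-0.156910548−-0.108173824)/0.011865 = -4.107604
sinθ=-0.005998, cosθ=0.999982
F = (M+m)·ẍ + m·l·cosθ·θ̈ − m·l·sinθ·θ̇² = 4.876458 + -0.728088 − -0.000012 = 4.148383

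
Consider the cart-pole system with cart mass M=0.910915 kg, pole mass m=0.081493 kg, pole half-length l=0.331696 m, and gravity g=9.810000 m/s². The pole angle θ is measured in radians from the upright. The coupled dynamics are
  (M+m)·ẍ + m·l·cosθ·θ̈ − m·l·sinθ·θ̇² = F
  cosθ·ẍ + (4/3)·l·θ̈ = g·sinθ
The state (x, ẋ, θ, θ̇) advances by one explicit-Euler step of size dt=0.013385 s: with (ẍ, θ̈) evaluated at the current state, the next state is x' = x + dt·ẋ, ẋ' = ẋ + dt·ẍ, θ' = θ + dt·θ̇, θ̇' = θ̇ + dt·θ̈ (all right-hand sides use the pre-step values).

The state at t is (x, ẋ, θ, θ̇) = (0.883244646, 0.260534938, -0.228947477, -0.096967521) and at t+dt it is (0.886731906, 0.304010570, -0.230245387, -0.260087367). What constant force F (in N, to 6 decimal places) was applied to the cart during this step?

F = 2.902661 N

ẍ = (ẋ'−ẋ)/dt = (0.304010570−0.260534938)/0.013385 = 3.248086
θ̈ = (θ̇'−θ̇)/dt = (-0.260087367−-0.096967521)/0.013385 = -12.186765
sinθ=-0.226953, cosθ=0.973906
F = (M+m)·ẍ + m·l·cosθ·θ̈ − m·l·sinθ·θ̇² = 3.223427 + -0.320823 − -0.000058 = 2.902661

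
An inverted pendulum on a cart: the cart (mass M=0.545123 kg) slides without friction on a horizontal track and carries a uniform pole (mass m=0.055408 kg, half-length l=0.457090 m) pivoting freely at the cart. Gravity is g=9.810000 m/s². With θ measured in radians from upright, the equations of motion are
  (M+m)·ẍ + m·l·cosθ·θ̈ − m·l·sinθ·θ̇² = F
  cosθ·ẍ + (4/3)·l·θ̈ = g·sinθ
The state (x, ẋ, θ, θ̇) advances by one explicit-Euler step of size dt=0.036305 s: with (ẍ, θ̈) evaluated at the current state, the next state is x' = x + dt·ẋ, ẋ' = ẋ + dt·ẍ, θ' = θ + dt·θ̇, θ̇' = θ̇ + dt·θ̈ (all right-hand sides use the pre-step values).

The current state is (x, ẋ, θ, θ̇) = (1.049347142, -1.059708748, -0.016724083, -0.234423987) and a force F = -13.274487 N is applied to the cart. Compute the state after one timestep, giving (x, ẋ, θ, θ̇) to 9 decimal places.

sinθ=-0.016723303, cosθ=0.999860156
temp = (F + m·l·θ̇²·sinθ)/(M+m) = (-13.274487 + -0.000023276)/0.600531 = -22.104621203
θ̈ = (g·sinθ − cosθ·temp)/(l·(4/3 − m·cos²θ/(M+m))) = 38.670535581
ẍ = temp − m·l·θ̈·cosθ/(M+m) = -23.735261657
Euler: x'=1.049347142+0.036305·-1.059708748=1.010874416, ẋ'=-1.059708748+0.036305·-23.735261657=-1.921417422
       θ'=-0.016724083+0.036305·-0.234423987=-0.025234846, θ̇'=-0.234423987+0.036305·38.670535581=1.169509807

(1.010874416, -1.921417422, -0.025234846, 1.169509807)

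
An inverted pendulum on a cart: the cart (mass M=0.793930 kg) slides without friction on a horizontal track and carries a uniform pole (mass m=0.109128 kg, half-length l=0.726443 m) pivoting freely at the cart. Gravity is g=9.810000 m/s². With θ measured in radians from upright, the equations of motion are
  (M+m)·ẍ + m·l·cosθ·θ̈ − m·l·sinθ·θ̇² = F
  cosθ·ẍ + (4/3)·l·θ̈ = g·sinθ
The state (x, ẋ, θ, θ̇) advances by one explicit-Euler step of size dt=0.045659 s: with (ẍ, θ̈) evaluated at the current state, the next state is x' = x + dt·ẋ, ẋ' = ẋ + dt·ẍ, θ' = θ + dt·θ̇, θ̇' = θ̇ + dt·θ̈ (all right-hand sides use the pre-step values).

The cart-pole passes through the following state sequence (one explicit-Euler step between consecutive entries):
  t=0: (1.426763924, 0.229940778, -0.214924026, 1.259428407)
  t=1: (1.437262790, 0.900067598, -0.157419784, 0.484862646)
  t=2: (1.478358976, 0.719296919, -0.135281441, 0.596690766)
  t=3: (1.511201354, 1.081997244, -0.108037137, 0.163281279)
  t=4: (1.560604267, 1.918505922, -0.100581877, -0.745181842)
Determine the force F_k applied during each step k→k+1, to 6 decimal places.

step 0→1:
  ẍ = (ẋ'−ẋ)/dt = (0.900067598−0.229940778)/0.045659 = 14.676774
  θ̈ = (θ̇'−θ̇)/dt = (0.484862646−1.259428407)/0.045659 = -16.964142
  sinθ=-0.213273, cosθ=0.976993
  F = (M+m)·ẍ + m·l·cosθ·θ̈ − m·l·sinθ·θ̇² = 13.253978 + -1.313896 − -0.026818 = 11.966900
step 1→2:
  ẍ = (ẋ'−ẋ)/dt = (0.719296919−0.900067598)/0.045659 = -3.959147
  θ̈ = (θ̇'−θ̇)/dt = (0.596690766−0.484862646)/0.045659 = 2.449202
  sinθ=-0.156770, cosθ=0.987635
  F = (M+m)·ẍ + m·l·cosθ·θ̈ − m·l·sinθ·θ̇² = -3.575339 + 0.191760 − -0.002922 = -3.380657
step 2→3:
  ẍ = (ẋ'−ẋ)/dt = (1.081997244−0.719296919)/0.045659 = 7.943676
  θ̈ = (θ̇'−θ̇)/dt = (0.163281279−0.596690766)/0.045659 = -9.492312
  sinθ=-0.134869, cosθ=0.990863
  F = (M+m)·ẍ + m·l·cosθ·θ̈ − m·l·sinθ·θ̇² = 7.173601 + -0.745630 − -0.003807 = 6.431777
step 3→4:
  ẍ = (ẋ'−ẋ)/dt = (1.918505922−1.081997244)/0.045659 = 18.320784
  θ̈ = (θ̇'−θ̇)/dt = (-0.745181842−0.163281279)/0.045659 = -19.896693
  sinθ=-0.107827, cosθ=0.994170
  F = (M+m)·ẍ + m·l·cosθ·θ̈ − m·l·sinθ·θ̇² = 16.544731 + -1.568119 − -0.000228 = 14.976839

F_0 = 11.966900 N
F_1 = -3.380657 N
F_2 = 6.431777 N
F_3 = 14.976839 N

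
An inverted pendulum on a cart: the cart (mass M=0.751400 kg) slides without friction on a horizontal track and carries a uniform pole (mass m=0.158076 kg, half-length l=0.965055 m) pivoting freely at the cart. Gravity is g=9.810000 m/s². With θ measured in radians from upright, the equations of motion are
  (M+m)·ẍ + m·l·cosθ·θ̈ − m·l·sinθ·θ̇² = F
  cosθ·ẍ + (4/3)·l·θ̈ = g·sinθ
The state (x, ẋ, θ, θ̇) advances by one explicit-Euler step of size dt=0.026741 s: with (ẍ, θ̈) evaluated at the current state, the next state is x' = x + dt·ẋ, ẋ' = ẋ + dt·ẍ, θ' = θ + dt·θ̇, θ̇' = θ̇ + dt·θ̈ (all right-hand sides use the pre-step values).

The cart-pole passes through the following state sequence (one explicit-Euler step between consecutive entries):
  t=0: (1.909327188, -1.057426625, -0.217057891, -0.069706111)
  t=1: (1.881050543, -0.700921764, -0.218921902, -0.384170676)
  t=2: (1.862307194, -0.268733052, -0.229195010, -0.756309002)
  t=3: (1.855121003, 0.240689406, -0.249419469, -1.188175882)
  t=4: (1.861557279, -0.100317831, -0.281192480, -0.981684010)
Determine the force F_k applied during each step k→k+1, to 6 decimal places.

F_0 = 10.373222 N
F_1 = 12.631560 N
F_2 = 14.946274 N
F_3 = -10.403138 N

step 0→1:
  ẍ = (ẋ'−ẋ)/dt = (-0.700921764−-1.057426625)/0.026741 = 13.331770
  θ̈ = (θ̇'−θ̇)/dt = (-0.384170676−-0.069706111)/0.026741 = -11.759641
  sinθ=-0.215357, cosθ=0.976535
  F = (M+m)·ẍ + m·l·cosθ·θ̈ − m·l·sinθ·θ̇² = 12.124925 + -1.751862 − -0.000160 = 10.373222
step 1→2:
  ẍ = (ẋ'−ẋ)/dt = (-0.268733052−-0.700921764)/0.026741 = 16.162025
  θ̈ = (θ̇'−θ̇)/dt = (-0.756309002−-0.384170676)/0.026741 = -13.916395
  sinθ=-0.217177, cosθ=0.976132
  F = (M+m)·ẍ + m·l·cosθ·θ̈ − m·l·sinθ·θ̇² = 14.698974 + -2.072304 − -0.004890 = 12.631560
step 2→3:
  ẍ = (ẋ'−ẋ)/dt = (0.240689406−-0.268733052)/0.026741 = 19.050240
  θ̈ = (θ̇'−θ̇)/dt = (-1.188175882−-0.756309002)/0.026741 = -16.149990
  sinθ=-0.227194, cosθ=0.973850
  F = (M+m)·ẍ + m·l·cosθ·θ̈ − m·l·sinθ·θ̇² = 17.325736 + -2.399287 − -0.019825 = 14.946274
step 3→4:
  ẍ = (ẋ'−ẋ)/dt = (-0.100317831−0.240689406)/0.026741 = -12.752225
  θ̈ = (θ̇'−θ̇)/dt = (-0.981684010−-1.188175882)/0.026741 = 7.721920
  sinθ=-0.246841, cosθ=0.969056
  F = (M+m)·ẍ + m·l·cosθ·θ̈ − m·l·sinθ·θ̇² = -11.597842 + 1.141543 − -0.053162 = -10.403138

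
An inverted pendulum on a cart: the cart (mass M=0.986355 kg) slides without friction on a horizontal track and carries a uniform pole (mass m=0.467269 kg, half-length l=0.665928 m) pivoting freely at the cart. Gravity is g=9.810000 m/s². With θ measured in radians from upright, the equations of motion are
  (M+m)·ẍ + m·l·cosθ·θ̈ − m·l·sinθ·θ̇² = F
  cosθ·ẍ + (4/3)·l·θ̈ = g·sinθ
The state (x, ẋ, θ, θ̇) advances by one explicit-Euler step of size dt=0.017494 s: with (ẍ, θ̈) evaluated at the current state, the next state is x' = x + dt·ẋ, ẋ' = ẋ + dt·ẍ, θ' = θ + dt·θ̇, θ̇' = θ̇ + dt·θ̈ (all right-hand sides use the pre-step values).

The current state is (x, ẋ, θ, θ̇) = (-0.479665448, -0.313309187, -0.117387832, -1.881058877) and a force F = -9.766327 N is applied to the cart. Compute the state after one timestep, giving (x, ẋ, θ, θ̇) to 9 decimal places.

sinθ=-0.117118419, cosθ=0.993117957
temp = (F + m·l·θ̇²·sinθ)/(M+m) = (-9.766327 + -0.128950855)/1.453624 = -6.807315960
θ̈ = (g·sinθ − cosθ·temp)/(l·(4/3 − m·cos²θ/(M+m))) = 8.291558728
ẍ = temp − m·l·θ̈·cosθ/(M+m) = -8.570019092
Euler: x'=-0.479665448+0.017494·-0.313309187=-0.485146479, ẋ'=-0.313309187+0.017494·-8.570019092=-0.463233101
       θ'=-0.117387832+0.017494·-1.881058877=-0.150295076, θ̇'=-1.881058877+0.017494·8.291558728=-1.736006349

(-0.485146479, -0.463233101, -0.150295076, -1.736006349)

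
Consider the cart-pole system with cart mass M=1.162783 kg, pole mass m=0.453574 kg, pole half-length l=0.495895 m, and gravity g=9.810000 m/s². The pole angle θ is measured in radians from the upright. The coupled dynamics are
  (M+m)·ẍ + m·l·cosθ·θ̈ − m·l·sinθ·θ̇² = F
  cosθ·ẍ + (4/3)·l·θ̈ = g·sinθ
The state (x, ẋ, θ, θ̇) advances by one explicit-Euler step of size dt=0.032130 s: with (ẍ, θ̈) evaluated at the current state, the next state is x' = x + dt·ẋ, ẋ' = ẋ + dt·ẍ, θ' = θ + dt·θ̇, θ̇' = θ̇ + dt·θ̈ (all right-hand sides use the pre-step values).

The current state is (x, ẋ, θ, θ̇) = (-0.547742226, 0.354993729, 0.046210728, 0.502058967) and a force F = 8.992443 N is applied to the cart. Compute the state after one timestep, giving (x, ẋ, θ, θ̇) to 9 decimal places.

(-0.536336277, 0.577456717, 0.062341883, 0.187982476)

sinθ=0.046194283, cosθ=0.998932474
temp = (F + m·l·θ̇²·sinθ)/(M+m) = (8.992443 + 0.002619000)/1.616357 = 5.565021836
θ̈ = (g·sinθ − cosθ·temp)/(l·(4/3 − m·cos²θ/(M+m))) = -9.775178676
ẍ = temp − m·l·θ̈·cosθ/(M+m) = 6.923840268
Euler: x'=-0.547742226+0.032130·0.354993729=-0.536336277, ẋ'=0.354993729+0.032130·6.923840268=0.577456717
       θ'=0.046210728+0.032130·0.502058967=0.062341883, θ̇'=0.502058967+0.032130·-9.775178676=0.187982476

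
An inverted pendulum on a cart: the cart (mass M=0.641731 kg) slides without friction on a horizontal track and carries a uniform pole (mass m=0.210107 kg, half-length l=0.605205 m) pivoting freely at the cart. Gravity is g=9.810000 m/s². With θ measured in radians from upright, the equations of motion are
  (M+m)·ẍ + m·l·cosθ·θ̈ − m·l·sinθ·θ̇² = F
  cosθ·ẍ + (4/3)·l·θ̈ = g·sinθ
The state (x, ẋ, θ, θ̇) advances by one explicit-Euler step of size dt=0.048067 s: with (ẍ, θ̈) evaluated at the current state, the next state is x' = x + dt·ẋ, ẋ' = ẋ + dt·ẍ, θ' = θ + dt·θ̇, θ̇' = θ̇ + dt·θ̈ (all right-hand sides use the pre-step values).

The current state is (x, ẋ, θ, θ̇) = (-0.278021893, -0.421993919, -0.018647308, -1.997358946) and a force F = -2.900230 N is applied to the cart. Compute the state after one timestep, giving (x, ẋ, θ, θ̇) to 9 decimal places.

sinθ=-0.018646227, cosθ=0.999826144
temp = (F + m·l·θ̇²·sinθ)/(M+m) = (-2.900230 + -0.009459022)/0.851838 = -3.415777439
θ̈ = (g·sinθ − cosθ·temp)/(l·(4/3 − m·cos²θ/(M+m))) = 4.914367114
ẍ = temp − m·l·θ̈·cosθ/(M+m) = -4.149240260
Euler: x'=-0.278021893+0.048067·-0.421993919=-0.298305875, ẋ'=-0.421993919+0.048067·-4.149240260=-0.621435451
       θ'=-0.018647308+0.048067·-1.997358946=-0.114654360, θ̇'=-1.997358946+0.048067·4.914367114=-1.761140062

(-0.298305875, -0.621435451, -0.114654360, -1.761140062)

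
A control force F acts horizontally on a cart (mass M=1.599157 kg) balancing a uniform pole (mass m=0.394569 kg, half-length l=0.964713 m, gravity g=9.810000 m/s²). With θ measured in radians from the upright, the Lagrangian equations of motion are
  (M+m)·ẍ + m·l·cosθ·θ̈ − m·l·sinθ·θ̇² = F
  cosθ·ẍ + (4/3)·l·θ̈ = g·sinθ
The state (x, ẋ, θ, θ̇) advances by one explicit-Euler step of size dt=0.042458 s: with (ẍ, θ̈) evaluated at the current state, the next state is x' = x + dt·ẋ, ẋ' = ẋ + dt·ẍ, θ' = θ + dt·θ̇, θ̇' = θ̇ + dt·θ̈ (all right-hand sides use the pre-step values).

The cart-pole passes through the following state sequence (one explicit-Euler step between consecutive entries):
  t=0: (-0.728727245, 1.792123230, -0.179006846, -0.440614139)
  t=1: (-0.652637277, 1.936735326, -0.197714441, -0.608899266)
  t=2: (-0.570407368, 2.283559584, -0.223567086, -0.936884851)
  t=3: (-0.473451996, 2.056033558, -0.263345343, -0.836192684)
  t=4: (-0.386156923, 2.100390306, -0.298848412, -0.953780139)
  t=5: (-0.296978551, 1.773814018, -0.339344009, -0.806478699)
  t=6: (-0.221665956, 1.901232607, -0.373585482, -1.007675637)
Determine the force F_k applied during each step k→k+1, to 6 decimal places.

step 0→1:
  ẍ = (ẋ'−ẋ)/dt = (1.936735326−1.792123230)/0.042458 = 3.406003
  θ̈ = (θ̇'−θ̇)/dt = (-0.608899266−-0.440614139)/0.042458 = -3.963567
  sinθ=-0.178052, cosθ=0.984021
  F = (M+m)·ẍ + m·l·cosθ·θ̈ − m·l·sinθ·θ̇² = 6.790638 + -1.484608 − -0.013158 = 5.319188
step 1→2:
  ẍ = (ẋ'−ẋ)/dt = (2.283559584−1.936735326)/0.042458 = 8.168643
  θ̈ = (θ̇'−θ̇)/dt = (-0.936884851−-0.608899266)/0.042458 = -7.724942
  sinθ=-0.196429, cosθ=0.980518
  F = (M+m)·ẍ + m·l·cosθ·θ̈ − m·l·sinθ·θ̇² = 16.286037 + -2.883181 − -0.027722 = 13.430577
step 2→3:
  ẍ = (ẋ'−ẋ)/dt = (2.056033558−2.283559584)/0.042458 = -5.358849
  θ̈ = (θ̇'−θ̇)/dt = (-0.836192684−-0.936884851)/0.042458 = 2.371571
  sinθ=-0.221709, cosθ=0.975113
  F = (M+m)·ẍ + m·l·cosθ·θ̈ − m·l·sinθ·θ̇² = -10.684077 + 0.880262 − -0.074076 = -9.729739
step 3→4:
  ẍ = (ẋ'−ẋ)/dt = (2.100390306−2.056033558)/0.042458 = 1.044721
  θ̈ = (θ̇'−θ̇)/dt = (-0.953780139−-0.836192684)/0.042458 = -2.769501
  sinθ=-0.260312, cosθ=0.965525
  F = (M+m)·ẍ + m·l·cosθ·θ̈ − m·l·sinθ·θ̇² = 2.082887 + -1.017855 − -0.069283 = 1.134315
step 4→5:
  ẍ = (ẋ'−ẋ)/dt = (1.773814018−2.100390306)/0.042458 = -7.691749
  θ̈ = (θ̇'−θ̇)/dt = (-0.806478699−-0.953780139)/0.042458 = 3.469345
  sinθ=-0.294420, cosθ=0.955676
  F = (M+m)·ẍ + m·l·cosθ·θ̈ − m·l·sinθ·θ̇² = -15.335240 + 1.262058 − -0.101949 = -13.971233
step 5→6:
  ẍ = (ẋ'−ẋ)/dt = (1.901232607−1.773814018)/0.042458 = 3.001050
  θ̈ = (θ̇'−θ̇)/dt = (-1.007675637−-0.806478699)/0.042458 = -4.738729
  sinθ=-0.332869, cosθ=0.942973
  F = (M+m)·ẍ + m·l·cosθ·θ̈ − m·l·sinθ·θ̇² = 5.983272 + -1.700914 − -0.082410 = 4.364768

F_0 = 5.319188 N
F_1 = 13.430577 N
F_2 = -9.729739 N
F_3 = 1.134315 N
F_4 = -13.971233 N
F_5 = 4.364768 N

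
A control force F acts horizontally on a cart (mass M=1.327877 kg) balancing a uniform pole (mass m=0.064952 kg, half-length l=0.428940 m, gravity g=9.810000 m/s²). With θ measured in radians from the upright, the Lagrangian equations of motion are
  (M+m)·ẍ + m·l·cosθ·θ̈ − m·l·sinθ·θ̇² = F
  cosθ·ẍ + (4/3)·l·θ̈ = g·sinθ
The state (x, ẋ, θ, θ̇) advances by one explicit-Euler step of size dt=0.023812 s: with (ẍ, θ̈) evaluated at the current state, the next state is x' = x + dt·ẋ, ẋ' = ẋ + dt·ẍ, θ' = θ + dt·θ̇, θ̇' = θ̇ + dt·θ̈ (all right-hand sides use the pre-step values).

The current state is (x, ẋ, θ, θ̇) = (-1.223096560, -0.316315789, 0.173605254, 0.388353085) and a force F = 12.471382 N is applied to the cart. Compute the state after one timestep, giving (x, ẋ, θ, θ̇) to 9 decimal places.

sinθ=0.172734525, cosθ=0.984968418
temp = (F + m·l·θ̇²·sinθ)/(M+m) = (12.471382 + 0.000725808)/1.392829 = 8.954514738
θ̈ = (g·sinθ − cosθ·temp)/(l·(4/3 − m·cos²θ/(M+m))) = -12.896303873
ẍ = temp − m·l·θ̈·cosθ/(M+m) = 9.208599628
Euler: x'=-1.223096560+0.023812·-0.316315789=-1.230628672, ẋ'=-0.316315789+0.023812·9.208599628=-0.097040615
       θ'=0.173605254+0.023812·0.388353085=0.182852718, θ̇'=0.388353085+0.023812·-12.896303873=0.081266297

(-1.230628672, -0.097040615, 0.182852718, 0.081266297)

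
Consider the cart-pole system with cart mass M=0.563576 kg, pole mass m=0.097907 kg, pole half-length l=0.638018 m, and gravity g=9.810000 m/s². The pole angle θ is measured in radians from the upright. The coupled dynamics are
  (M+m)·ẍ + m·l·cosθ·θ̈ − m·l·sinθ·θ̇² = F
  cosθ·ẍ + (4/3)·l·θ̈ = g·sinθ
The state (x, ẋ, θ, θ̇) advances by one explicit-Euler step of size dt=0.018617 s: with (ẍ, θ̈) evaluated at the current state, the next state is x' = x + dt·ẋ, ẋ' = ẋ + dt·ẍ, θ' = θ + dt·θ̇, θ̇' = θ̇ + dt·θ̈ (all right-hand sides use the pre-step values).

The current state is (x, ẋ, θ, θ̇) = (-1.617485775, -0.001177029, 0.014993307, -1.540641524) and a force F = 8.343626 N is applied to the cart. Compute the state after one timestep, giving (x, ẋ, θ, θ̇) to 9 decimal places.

sinθ=0.014992745, cosθ=0.999887602
temp = (F + m·l·θ̇²·sinθ)/(M+m) = (8.343626 + 0.002222957)/0.661483 = 12.616875954
θ̈ = (g·sinθ − cosθ·temp)/(l·(4/3 − m·cos²θ/(M+m))) = -16.486502769
ẍ = temp − m·l·θ̈·cosθ/(M+m) = 14.173585939
Euler: x'=-1.617485775+0.018617·-0.001177029=-1.617507688, ẋ'=-0.001177029+0.018617·14.173585939=0.262692620
       θ'=0.014993307+0.018617·-1.540641524=-0.013688816, θ̇'=-1.540641524+0.018617·-16.486502769=-1.847570746

(-1.617507688, 0.262692620, -0.013688816, -1.847570746)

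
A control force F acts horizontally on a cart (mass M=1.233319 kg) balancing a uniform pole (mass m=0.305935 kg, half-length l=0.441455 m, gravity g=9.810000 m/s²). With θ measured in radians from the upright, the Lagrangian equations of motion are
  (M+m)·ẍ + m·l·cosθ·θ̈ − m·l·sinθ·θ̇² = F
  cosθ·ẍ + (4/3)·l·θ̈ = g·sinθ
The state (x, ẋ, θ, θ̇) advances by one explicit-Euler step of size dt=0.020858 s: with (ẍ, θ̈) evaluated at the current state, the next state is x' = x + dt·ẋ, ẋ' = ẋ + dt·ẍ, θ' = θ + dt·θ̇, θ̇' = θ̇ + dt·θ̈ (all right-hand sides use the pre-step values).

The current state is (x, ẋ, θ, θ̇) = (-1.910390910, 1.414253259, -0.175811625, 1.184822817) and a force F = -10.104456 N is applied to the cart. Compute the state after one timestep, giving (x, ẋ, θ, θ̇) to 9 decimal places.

(-1.880892416, 1.259816946, -0.151098591, 1.382351428)

sinθ=-0.174907309, cosθ=0.984584904
temp = (F + m·l·θ̇²·sinθ)/(M+m) = (-10.104456 + -0.033161211)/1.539254 = -6.586058708
θ̈ = (g·sinθ − cosθ·temp)/(l·(4/3 − m·cos²θ/(M+m))) = 9.470160666
ẍ = temp − m·l·θ̈·cosθ/(M+m) = -7.404176493
Euler: x'=-1.910390910+0.020858·1.414253259=-1.880892416, ẋ'=1.414253259+0.020858·-7.404176493=1.259816946
       θ'=-0.175811625+0.020858·1.184822817=-0.151098591, θ̇'=1.184822817+0.020858·9.470160666=1.382351428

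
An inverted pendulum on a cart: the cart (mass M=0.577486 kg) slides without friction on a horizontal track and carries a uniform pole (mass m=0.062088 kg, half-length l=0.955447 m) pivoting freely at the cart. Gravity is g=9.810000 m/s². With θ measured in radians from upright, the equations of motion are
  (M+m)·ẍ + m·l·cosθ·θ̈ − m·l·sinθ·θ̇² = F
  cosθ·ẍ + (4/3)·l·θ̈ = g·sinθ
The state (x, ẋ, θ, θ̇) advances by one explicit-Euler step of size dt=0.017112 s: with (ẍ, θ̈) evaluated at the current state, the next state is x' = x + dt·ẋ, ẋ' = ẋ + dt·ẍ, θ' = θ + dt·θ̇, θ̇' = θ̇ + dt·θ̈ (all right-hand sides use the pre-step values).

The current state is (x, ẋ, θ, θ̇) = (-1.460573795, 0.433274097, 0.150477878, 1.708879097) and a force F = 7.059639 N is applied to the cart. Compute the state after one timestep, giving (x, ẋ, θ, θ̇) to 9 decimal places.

(-1.453159609, 0.635427832, 0.179720217, 1.571741190)

sinθ=0.149910627, cosθ=0.988699552
temp = (F + m·l·θ̇²·sinθ)/(M+m) = (7.059639 + 0.025969846)/0.639574 = 11.078638040
θ̈ = (g·sinθ − cosθ·temp)/(l·(4/3 − m·cos²θ/(M+m))) = -8.014136675
ẍ = temp − m·l·θ̈·cosθ/(M+m) = 11.813565632
Euler: x'=-1.460573795+0.017112·0.433274097=-1.453159609, ẋ'=0.433274097+0.017112·11.813565632=0.635427832
       θ'=0.150477878+0.017112·1.708879097=0.179720217, θ̇'=1.708879097+0.017112·-8.014136675=1.571741190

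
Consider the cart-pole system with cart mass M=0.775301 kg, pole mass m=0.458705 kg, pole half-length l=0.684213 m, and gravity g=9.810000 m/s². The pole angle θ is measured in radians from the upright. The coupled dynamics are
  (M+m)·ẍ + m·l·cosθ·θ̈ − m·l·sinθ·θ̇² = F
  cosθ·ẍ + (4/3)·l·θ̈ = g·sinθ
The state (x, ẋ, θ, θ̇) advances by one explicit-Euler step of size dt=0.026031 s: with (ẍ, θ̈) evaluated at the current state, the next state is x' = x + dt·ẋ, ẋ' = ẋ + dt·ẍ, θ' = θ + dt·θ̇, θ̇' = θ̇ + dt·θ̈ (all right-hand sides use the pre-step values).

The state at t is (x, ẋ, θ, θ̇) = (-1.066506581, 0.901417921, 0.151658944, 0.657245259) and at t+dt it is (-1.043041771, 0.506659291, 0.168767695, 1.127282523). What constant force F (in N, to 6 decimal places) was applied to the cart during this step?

F = -13.131992 N

ẍ = (ẋ'−ẋ)/dt = (0.506659291−0.901417921)/0.026031 = -15.164943
θ̈ = (θ̇'−θ̇)/dt = (1.127282523−0.657245259)/0.026031 = 18.056827
sinθ=0.151078, cosθ=0.988522
F = (M+m)·ẍ + m·l·cosθ·θ̈ − m·l·sinθ·θ̇² = -18.713631 + 5.602121 − 0.020482 = -13.131992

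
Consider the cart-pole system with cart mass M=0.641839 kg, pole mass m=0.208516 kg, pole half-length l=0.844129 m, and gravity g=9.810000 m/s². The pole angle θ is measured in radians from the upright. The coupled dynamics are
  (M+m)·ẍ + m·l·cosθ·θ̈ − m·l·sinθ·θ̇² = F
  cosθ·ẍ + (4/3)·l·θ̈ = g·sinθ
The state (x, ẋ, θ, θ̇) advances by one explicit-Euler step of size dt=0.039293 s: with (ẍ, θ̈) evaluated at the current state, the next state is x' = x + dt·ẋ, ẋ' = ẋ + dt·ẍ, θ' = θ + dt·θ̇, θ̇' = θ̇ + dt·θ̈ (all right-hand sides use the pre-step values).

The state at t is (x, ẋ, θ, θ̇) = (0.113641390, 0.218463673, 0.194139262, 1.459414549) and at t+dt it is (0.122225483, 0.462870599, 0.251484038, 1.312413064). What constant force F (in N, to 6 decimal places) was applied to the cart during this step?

ẍ = (ẋ'−ẋ)/dt = (0.462870599−0.218463673)/0.039293 = 6.220114
θ̈ = (θ̇'−θ̇)/dt = (1.312413064−1.459414549)/0.039293 = -3.741162
sinθ=0.192922, cosθ=0.981214
F = (M+m)·ẍ + m·l·cosθ·θ̈ − m·l·sinθ·θ̇² = 5.289305 + -0.646128 − 0.072325 = 4.570852

F = 4.570852 N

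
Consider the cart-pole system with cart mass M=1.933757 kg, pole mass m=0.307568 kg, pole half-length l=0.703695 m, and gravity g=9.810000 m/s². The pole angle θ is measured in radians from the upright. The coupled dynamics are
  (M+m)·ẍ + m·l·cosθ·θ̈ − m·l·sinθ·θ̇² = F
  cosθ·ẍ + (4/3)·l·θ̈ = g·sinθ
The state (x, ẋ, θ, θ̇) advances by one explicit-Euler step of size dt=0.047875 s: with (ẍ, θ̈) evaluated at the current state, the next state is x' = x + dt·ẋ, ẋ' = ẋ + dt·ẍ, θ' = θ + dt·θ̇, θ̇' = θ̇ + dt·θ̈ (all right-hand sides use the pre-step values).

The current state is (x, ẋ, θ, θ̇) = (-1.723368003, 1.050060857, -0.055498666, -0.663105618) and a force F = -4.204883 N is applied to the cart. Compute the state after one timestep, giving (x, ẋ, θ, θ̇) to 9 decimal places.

sinθ=-0.055470180, cosθ=0.998460344
temp = (F + m·l·θ̇²·sinθ)/(M+m) = (-4.204883 + -0.005278987)/2.241325 = -1.878425479
θ̈ = (g·sinθ − cosθ·temp)/(l·(4/3 − m·cos²θ/(M+m))) = 1.581215794
ẍ = temp − m·l·θ̈·cosθ/(M+m) = -2.030880855
Euler: x'=-1.723368003+0.047875·1.050060857=-1.673096339, ẋ'=1.050060857+0.047875·-2.030880855=0.952832436
       θ'=-0.055498666+0.047875·-0.663105618=-0.087244847, θ̇'=-0.663105618+0.047875·1.581215794=-0.587404912

(-1.673096339, 0.952832436, -0.087244847, -0.587404912)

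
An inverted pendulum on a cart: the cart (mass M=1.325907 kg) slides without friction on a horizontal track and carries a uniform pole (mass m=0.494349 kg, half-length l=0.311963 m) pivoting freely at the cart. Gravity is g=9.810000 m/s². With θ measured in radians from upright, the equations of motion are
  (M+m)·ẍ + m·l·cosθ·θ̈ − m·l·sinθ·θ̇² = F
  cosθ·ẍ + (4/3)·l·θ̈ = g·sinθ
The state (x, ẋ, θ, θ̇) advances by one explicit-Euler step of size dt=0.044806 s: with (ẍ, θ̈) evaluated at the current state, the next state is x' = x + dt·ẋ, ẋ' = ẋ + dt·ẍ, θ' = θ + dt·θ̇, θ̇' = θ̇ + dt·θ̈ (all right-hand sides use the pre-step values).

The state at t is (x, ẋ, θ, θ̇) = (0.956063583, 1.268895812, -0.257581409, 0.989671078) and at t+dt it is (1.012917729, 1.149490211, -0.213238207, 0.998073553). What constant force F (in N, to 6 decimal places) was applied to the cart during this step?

ẍ = (ẋ'−ẋ)/dt = (1.149490211−1.268895812)/0.044806 = -2.664947
θ̈ = (θ̇'−θ̇)/dt = (0.998073553−0.989671078)/0.044806 = 0.187530
sinθ=-0.254743, cosθ=0.967009
F = (M+m)·ẍ + m·l·cosθ·θ̈ − m·l·sinθ·θ̇² = -4.850885 + 0.027967 − -0.038479 = -4.784440

F = -4.784440 N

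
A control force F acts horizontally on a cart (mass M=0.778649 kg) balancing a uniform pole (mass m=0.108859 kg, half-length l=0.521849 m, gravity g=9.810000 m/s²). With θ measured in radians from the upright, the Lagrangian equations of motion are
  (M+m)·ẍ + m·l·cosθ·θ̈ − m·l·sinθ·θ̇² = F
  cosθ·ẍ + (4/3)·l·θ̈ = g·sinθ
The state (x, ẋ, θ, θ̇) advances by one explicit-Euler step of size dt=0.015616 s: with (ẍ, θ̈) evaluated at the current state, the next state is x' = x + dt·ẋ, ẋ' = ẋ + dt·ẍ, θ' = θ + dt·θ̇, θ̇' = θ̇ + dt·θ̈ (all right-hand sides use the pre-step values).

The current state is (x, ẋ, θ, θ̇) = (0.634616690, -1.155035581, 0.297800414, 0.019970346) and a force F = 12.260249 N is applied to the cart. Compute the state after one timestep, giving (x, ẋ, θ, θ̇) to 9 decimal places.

sinθ=0.293418149, cosθ=0.955984200
temp = (F + m·l·θ̇²·sinθ)/(M+m) = (12.260249 + 0.000006648)/0.887508 = 13.814248038
θ̈ = (g·sinθ − cosθ·temp)/(l·(4/3 − m·cos²θ/(M+m))) = -16.205482794
ẍ = temp − m·l·θ̈·cosθ/(M+m) = 14.805877926
Euler: x'=0.634616690+0.015616·-1.155035581=0.616579654, ẋ'=-1.155035581+0.015616·14.805877926=-0.923826991
       θ'=0.297800414+0.015616·0.019970346=0.298112271, θ̇'=0.019970346+0.015616·-16.205482794=-0.233094473

(0.616579654, -0.923826991, 0.298112271, -0.233094473)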